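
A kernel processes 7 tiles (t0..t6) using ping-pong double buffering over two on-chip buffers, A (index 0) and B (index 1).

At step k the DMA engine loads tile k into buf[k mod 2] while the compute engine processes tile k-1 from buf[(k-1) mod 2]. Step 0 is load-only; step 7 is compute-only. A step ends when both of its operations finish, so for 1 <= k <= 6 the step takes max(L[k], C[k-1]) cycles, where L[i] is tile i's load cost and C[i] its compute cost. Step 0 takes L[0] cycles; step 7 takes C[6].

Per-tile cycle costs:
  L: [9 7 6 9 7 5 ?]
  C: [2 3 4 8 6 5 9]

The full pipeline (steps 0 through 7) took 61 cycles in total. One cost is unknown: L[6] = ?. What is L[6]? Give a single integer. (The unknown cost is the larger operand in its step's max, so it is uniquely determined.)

L[6] = 7

step 0 | dur = L[0]=9 = 9
step 1 | dur = max(L[1]=7, C[0]=2) = 7
step 2 | dur = max(L[2]=6, C[1]=3) = 6
step 3 | dur = max(L[3]=9, C[2]=4) = 9
step 4 | dur = max(L[4]=7, C[3]=8) = 8
step 5 | dur = max(L[5]=5, C[4]=6) = 6
step 6 | dur = max(L[6]=?, C[5]=5) = L[6]  (unknown; binding)
step 7 | dur = C[6]=9 = 9
sum of known step durations = 54
dur[6] = total - known = 61 - 54 = 7
L[6] is the binding max in step 6, so L[6] = dur[6] = 7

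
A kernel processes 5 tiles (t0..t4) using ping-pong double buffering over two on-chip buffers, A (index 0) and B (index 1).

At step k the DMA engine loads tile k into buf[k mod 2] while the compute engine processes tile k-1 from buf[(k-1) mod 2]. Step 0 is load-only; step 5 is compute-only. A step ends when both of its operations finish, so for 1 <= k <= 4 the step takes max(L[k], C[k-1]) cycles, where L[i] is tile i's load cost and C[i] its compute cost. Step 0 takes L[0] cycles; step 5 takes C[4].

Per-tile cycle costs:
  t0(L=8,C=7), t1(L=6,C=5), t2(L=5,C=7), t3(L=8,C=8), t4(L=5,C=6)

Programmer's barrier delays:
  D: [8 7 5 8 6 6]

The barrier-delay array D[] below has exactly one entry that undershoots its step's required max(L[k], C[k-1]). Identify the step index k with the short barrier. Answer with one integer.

hazard at step 4

step 0: need L[0]=8 = 8; D[0]=8 ok
step 1: need max(L[1]=6,C[0]=7) = 7; D[1]=7 ok
step 2: need max(L[2]=5,C[1]=5) = 5; D[2]=5 ok
step 3: need max(L[3]=8,C[2]=7) = 8; D[3]=8 ok
step 4: need max(L[4]=5,C[3]=8) = 8; D[4]=6 SHORT
step 5: need C[4]=6 = 6; D[5]=6 ok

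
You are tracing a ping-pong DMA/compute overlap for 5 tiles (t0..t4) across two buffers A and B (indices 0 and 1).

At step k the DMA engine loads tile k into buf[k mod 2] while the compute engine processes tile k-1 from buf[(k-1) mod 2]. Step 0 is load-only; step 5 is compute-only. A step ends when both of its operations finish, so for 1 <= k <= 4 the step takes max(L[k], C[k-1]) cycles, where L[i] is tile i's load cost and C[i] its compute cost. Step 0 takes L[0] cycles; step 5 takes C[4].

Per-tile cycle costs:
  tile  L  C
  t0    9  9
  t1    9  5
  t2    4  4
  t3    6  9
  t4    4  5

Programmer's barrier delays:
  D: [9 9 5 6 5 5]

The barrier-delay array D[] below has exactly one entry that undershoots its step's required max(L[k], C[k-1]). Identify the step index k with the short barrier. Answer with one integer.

hazard at step 4

[0] required=L[0]=9=9 vs D=9 ok
[1] required=max(L[1]=9,C[0]=9)=9 vs D=9 ok
[2] required=max(L[2]=4,C[1]=5)=5 vs D=5 ok
[3] required=max(L[3]=6,C[2]=4)=6 vs D=6 ok
[4] required=max(L[4]=4,C[3]=9)=9 vs D=5 SHORT
[5] required=C[4]=5=5 vs D=5 ok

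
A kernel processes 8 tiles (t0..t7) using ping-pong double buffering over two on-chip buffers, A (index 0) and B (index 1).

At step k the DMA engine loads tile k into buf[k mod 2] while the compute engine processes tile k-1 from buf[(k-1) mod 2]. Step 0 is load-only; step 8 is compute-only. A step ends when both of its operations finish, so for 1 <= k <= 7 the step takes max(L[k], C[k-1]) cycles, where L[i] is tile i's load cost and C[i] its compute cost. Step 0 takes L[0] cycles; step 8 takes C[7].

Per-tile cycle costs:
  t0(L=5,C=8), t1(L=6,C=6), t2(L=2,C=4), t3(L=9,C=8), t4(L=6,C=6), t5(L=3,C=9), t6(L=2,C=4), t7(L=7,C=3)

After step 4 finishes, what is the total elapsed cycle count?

[0] DMA t0→A (5c) ∥ CU idle ⇒ 5c, clock 5
[1] DMA t1→B (6c) ∥ CU A:t0 (8c) ⇒ 8c, clock 13
[2] DMA t2→A (2c) ∥ CU B:t1 (6c) ⇒ 6c, clock 19
[3] DMA t3→B (9c) ∥ CU A:t2 (4c) ⇒ 9c, clock 28
[4] DMA t4→A (6c) ∥ CU B:t3 (8c) ⇒ 8c, clock 36
[5] DMA t5→B (3c) ∥ CU A:t4 (6c) ⇒ 6c, clock 42
[6] DMA t6→A (2c) ∥ CU B:t5 (9c) ⇒ 9c, clock 51
[7] DMA t7→B (7c) ∥ CU A:t6 (4c) ⇒ 7c, clock 58
[8] DMA idle ∥ CU B:t7 (3c) ⇒ 3c, clock 61

end_cycle[4] = 36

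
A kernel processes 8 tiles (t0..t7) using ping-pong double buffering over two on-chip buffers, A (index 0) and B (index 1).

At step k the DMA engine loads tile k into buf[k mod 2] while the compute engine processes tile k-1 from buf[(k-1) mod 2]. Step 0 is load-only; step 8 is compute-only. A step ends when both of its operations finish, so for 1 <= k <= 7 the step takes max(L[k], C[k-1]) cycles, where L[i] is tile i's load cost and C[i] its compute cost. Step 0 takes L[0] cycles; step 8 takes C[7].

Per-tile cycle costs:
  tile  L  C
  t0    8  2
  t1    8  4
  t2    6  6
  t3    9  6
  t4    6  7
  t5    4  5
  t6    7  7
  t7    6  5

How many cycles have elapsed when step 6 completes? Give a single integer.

  0. 8=8c; end=8; A:t0 B:-
  1. max(8,2)=8c; end=16; A:t0 B:t1
  2. max(6,4)=6c; end=22; A:t2 B:t1
  3. max(9,6)=9c; end=31; A:t2 B:t3
  4. max(6,6)=6c; end=37; A:t4 B:t3
  5. max(4,7)=7c; end=44; A:t4 B:t5
  6. max(7,5)=7c; end=51; A:t6 B:t5
  7. max(6,7)=7c; end=58; A:t6 B:t7
  8. 5=5c; end=63; A:t6 B:t7

end_cycle[6] = 51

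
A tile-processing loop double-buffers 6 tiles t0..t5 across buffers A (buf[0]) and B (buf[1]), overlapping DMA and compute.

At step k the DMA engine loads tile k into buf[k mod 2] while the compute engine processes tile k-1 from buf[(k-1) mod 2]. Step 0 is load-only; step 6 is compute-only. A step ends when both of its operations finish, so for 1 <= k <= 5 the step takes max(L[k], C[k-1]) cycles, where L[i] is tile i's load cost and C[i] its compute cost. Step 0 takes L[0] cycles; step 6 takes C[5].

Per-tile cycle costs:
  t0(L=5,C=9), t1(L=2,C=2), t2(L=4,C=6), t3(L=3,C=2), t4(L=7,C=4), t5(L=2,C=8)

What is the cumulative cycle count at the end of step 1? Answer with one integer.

end_cycle[1] = 14

k=0 load=t0/5c comp=- wait=5 total=5
k=1 load=t1/2c comp=t0/9c wait=9 total=14
k=2 load=t2/4c comp=t1/2c wait=4 total=18
k=3 load=t3/3c comp=t2/6c wait=6 total=24
k=4 load=t4/7c comp=t3/2c wait=7 total=31
k=5 load=t5/2c comp=t4/4c wait=4 total=35
k=6 load=- comp=t5/8c wait=8 total=43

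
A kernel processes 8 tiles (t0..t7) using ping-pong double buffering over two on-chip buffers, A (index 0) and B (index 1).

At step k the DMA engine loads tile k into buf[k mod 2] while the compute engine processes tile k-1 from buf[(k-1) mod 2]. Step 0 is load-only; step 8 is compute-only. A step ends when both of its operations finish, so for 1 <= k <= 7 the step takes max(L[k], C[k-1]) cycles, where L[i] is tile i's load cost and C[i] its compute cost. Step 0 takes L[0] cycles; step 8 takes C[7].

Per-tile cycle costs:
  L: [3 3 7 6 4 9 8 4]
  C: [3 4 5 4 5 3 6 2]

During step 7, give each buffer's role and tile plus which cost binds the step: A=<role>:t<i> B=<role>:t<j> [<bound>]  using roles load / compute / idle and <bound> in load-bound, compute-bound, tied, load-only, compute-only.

step 7: A=compute:t6 B=load:t7 [compute-bound]

k=0 load=t0/3c comp=- wait=3 total=3
k=1 load=t1/3c comp=t0/3c wait=3 total=6
k=2 load=t2/7c comp=t1/4c wait=7 total=13
k=3 load=t3/6c comp=t2/5c wait=6 total=19
k=4 load=t4/4c comp=t3/4c wait=4 total=23
k=5 load=t5/9c comp=t4/5c wait=9 total=32
k=6 load=t6/8c comp=t5/3c wait=8 total=40
k=7 load=t7/4c comp=t6/6c wait=6 total=46
k=8 load=- comp=t7/2c wait=2 total=48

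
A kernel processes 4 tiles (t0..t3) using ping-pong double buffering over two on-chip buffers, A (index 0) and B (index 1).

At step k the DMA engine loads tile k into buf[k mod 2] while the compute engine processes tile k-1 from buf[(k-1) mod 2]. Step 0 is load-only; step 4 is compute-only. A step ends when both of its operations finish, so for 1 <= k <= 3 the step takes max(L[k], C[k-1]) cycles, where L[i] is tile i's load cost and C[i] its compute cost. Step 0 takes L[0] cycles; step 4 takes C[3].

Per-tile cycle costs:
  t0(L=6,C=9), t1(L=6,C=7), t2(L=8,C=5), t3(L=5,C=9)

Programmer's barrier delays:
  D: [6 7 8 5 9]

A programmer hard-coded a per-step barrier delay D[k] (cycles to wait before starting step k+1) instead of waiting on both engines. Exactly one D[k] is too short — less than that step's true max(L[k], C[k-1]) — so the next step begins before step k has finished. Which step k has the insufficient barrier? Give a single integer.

step 0: need L[0]=6 = 6; D[0]=6 ok
step 1: need max(L[1]=6,C[0]=9) = 9; D[1]=7 SHORT
step 2: need max(L[2]=8,C[1]=7) = 8; D[2]=8 ok
step 3: need max(L[3]=5,C[2]=5) = 5; D[3]=5 ok
step 4: need C[3]=9 = 9; D[4]=9 ok

hazard at step 1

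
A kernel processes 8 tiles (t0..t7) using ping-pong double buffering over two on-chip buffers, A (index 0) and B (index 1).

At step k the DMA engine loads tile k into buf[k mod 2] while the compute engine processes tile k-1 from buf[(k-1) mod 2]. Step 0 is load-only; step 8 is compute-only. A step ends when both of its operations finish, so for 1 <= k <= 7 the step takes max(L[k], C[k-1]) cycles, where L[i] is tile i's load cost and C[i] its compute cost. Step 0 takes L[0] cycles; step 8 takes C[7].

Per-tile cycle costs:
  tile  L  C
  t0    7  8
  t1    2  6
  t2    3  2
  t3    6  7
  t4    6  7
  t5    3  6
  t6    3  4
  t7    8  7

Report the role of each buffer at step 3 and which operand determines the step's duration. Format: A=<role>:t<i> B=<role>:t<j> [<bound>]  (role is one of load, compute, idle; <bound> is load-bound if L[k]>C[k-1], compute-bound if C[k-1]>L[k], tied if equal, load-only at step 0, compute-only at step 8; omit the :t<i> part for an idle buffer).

  0. 7=7c; end=7; A:t0 B:-
  1. max(2,8)=8c; end=15; A:t0 B:t1
  2. max(3,6)=6c; end=21; A:t2 B:t1
  3. max(6,2)=6c; end=27; A:t2 B:t3
  4. max(6,7)=7c; end=34; A:t4 B:t3
  5. max(3,7)=7c; end=41; A:t4 B:t5
  6. max(3,6)=6c; end=47; A:t6 B:t5
  7. max(8,4)=8c; end=55; A:t6 B:t7
  8. 7=7c; end=62; A:t6 B:t7

step 3: A=compute:t2 B=load:t3 [load-bound]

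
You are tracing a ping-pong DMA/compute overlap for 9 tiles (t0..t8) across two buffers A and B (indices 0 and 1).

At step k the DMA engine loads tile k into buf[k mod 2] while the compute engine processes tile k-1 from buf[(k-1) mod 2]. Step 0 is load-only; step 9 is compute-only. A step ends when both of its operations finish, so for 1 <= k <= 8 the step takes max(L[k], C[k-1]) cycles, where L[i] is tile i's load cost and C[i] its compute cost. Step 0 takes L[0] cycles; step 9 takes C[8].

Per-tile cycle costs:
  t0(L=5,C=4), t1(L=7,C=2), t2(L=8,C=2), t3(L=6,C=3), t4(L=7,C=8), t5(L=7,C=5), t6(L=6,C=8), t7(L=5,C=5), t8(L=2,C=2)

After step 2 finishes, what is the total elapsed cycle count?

[0] DMA t0→A (5c) ∥ CU idle ⇒ 5c, clock 5
[1] DMA t1→B (7c) ∥ CU A:t0 (4c) ⇒ 7c, clock 12
[2] DMA t2→A (8c) ∥ CU B:t1 (2c) ⇒ 8c, clock 20
[3] DMA t3→B (6c) ∥ CU A:t2 (2c) ⇒ 6c, clock 26
[4] DMA t4→A (7c) ∥ CU B:t3 (3c) ⇒ 7c, clock 33
[5] DMA t5→B (7c) ∥ CU A:t4 (8c) ⇒ 8c, clock 41
[6] DMA t6→A (6c) ∥ CU B:t5 (5c) ⇒ 6c, clock 47
[7] DMA t7→B (5c) ∥ CU A:t6 (8c) ⇒ 8c, clock 55
[8] DMA t8→A (2c) ∥ CU B:t7 (5c) ⇒ 5c, clock 60
[9] DMA idle ∥ CU A:t8 (2c) ⇒ 2c, clock 62

end_cycle[2] = 20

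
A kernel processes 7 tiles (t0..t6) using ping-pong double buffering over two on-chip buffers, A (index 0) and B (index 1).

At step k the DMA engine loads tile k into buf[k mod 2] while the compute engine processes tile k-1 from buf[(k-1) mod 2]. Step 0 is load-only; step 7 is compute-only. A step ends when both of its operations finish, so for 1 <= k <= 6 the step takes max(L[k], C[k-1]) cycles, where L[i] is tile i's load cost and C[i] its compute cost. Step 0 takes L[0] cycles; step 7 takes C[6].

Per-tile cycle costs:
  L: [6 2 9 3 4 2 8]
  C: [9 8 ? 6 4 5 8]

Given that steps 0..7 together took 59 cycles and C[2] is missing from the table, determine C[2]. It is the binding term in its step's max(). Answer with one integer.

C[2] = 9

step 0: dur = L[0]=6 = 6
step 1: dur = max(L[1]=2, C[0]=9) = 9
step 2: dur = max(L[2]=9, C[1]=8) = 9
step 3: dur = max(L[3]=3, C[2]=?) = C[2]  (unknown; binding)
step 4: dur = max(L[4]=4, C[3]=6) = 6
step 5: dur = max(L[5]=2, C[4]=4) = 4
step 6: dur = max(L[6]=8, C[5]=5) = 8
step 7: dur = C[6]=8 = 8
sum of known step durations = 50
dur[3] = total - known = 59 - 50 = 9
C[2] is the binding max in step 3, so C[2] = dur[3] = 9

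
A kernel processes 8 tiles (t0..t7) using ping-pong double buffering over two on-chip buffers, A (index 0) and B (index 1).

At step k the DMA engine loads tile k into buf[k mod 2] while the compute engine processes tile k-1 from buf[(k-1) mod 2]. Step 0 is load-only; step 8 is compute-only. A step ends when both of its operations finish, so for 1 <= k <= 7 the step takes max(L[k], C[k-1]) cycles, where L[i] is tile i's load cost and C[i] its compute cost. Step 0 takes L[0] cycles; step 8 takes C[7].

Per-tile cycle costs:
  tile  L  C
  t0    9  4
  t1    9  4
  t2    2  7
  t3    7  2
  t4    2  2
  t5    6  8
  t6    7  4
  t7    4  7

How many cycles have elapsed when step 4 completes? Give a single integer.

step 0: L[0]=9 → dur=9, Σ=9 | A=load:t0 B=idle [load-only]
step 1: L[1]=9 C[0]=4 → dur=9, Σ=18 | A=compute:t0 B=load:t1 [load-bound]
step 2: L[2]=2 C[1]=4 → dur=4, Σ=22 | A=load:t2 B=compute:t1 [compute-bound]
step 3: L[3]=7 C[2]=7 → dur=7, Σ=29 | A=compute:t2 B=load:t3 [tied]
step 4: L[4]=2 C[3]=2 → dur=2, Σ=31 | A=load:t4 B=compute:t3 [tied]
step 5: L[5]=6 C[4]=2 → dur=6, Σ=37 | A=compute:t4 B=load:t5 [load-bound]
step 6: L[6]=7 C[5]=8 → dur=8, Σ=45 | A=load:t6 B=compute:t5 [compute-bound]
step 7: L[7]=4 C[6]=4 → dur=4, Σ=49 | A=compute:t6 B=load:t7 [tied]
step 8: C[7]=7 → dur=7, Σ=56 | A=idle B=compute:t7 [compute-only]

end_cycle[4] = 31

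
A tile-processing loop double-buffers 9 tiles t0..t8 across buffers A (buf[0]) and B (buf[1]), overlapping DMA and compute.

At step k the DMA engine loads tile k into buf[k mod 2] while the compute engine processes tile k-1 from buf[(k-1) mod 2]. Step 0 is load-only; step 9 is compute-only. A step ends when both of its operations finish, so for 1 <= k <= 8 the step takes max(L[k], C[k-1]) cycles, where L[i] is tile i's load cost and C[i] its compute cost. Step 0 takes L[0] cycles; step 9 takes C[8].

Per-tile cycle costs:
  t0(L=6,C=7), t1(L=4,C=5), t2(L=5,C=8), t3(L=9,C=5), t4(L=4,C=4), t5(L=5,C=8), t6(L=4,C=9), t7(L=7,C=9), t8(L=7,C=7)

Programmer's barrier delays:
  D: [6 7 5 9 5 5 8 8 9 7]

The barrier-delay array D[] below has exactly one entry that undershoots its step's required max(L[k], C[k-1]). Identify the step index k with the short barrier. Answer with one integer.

k=0 barrier L[0]=6→6c, D[0]=6 ok
k=1 barrier max(L[1]=4,C[0]=7)→7c, D[1]=7 ok
k=2 barrier max(L[2]=5,C[1]=5)→5c, D[2]=5 ok
k=3 barrier max(L[3]=9,C[2]=8)→9c, D[3]=9 ok
k=4 barrier max(L[4]=4,C[3]=5)→5c, D[4]=5 ok
k=5 barrier max(L[5]=5,C[4]=4)→5c, D[5]=5 ok
k=6 barrier max(L[6]=4,C[5]=8)→8c, D[6]=8 ok
k=7 barrier max(L[7]=7,C[6]=9)→9c, D[7]=8 SHORT
k=8 barrier max(L[8]=7,C[7]=9)→9c, D[8]=9 ok
k=9 barrier C[8]=7→7c, D[9]=7 ok

hazard at step 7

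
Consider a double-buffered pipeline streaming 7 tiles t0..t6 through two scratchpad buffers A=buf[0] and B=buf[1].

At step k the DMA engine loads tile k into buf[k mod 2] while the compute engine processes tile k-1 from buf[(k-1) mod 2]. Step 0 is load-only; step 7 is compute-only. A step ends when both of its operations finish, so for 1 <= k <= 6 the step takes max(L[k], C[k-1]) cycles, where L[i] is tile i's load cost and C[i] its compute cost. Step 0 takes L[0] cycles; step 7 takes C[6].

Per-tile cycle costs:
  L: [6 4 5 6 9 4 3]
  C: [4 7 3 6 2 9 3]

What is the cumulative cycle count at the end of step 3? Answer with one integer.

[0] DMA t0→A (6c) ∥ CU idle ⇒ 6c, clock 6
[1] DMA t1→B (4c) ∥ CU A:t0 (4c) ⇒ 4c, clock 10
[2] DMA t2→A (5c) ∥ CU B:t1 (7c) ⇒ 7c, clock 17
[3] DMA t3→B (6c) ∥ CU A:t2 (3c) ⇒ 6c, clock 23
[4] DMA t4→A (9c) ∥ CU B:t3 (6c) ⇒ 9c, clock 32
[5] DMA t5→B (4c) ∥ CU A:t4 (2c) ⇒ 4c, clock 36
[6] DMA t6→A (3c) ∥ CU B:t5 (9c) ⇒ 9c, clock 45
[7] DMA idle ∥ CU A:t6 (3c) ⇒ 3c, clock 48

end_cycle[3] = 23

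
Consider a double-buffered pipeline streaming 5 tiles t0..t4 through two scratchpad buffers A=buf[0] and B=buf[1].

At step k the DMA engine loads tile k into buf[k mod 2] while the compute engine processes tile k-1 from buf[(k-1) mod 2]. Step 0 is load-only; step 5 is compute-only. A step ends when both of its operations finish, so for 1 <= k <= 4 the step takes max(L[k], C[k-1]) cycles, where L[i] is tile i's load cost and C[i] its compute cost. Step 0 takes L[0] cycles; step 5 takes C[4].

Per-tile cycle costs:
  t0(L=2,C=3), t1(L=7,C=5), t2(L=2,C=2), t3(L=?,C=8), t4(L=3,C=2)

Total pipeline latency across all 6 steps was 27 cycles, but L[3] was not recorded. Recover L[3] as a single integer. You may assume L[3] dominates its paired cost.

L[3] = 3

step 0 → dur = L[0]=2 = 2
step 1 → dur = max(L[1]=7, C[0]=3) = 7
step 2 → dur = max(L[2]=2, C[1]=5) = 5
step 3 → dur = max(L[3]=?, C[2]=2) = L[3]  (unknown; binding)
step 4 → dur = max(L[4]=3, C[3]=8) = 8
step 5 → dur = C[4]=2 = 2
sum of known step durations = 24
dur[3] = total - known = 27 - 24 = 3
L[3] is the binding max in step 3, so L[3] = dur[3] = 3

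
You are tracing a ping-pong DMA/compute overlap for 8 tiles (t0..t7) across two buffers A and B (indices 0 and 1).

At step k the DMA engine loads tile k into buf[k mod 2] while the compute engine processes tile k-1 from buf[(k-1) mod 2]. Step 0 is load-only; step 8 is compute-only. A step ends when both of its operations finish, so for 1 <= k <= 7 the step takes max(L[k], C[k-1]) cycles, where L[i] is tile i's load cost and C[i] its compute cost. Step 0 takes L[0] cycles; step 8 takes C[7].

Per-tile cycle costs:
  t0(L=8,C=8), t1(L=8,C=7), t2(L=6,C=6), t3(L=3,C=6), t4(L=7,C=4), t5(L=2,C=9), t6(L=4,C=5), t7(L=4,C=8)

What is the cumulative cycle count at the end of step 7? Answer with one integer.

end_cycle[7] = 54

k=0 load=t0/8c comp=- wait=8 total=8
k=1 load=t1/8c comp=t0/8c wait=8 total=16
k=2 load=t2/6c comp=t1/7c wait=7 total=23
k=3 load=t3/3c comp=t2/6c wait=6 total=29
k=4 load=t4/7c comp=t3/6c wait=7 total=36
k=5 load=t5/2c comp=t4/4c wait=4 total=40
k=6 load=t6/4c comp=t5/9c wait=9 total=49
k=7 load=t7/4c comp=t6/5c wait=5 total=54
k=8 load=- comp=t7/8c wait=8 total=62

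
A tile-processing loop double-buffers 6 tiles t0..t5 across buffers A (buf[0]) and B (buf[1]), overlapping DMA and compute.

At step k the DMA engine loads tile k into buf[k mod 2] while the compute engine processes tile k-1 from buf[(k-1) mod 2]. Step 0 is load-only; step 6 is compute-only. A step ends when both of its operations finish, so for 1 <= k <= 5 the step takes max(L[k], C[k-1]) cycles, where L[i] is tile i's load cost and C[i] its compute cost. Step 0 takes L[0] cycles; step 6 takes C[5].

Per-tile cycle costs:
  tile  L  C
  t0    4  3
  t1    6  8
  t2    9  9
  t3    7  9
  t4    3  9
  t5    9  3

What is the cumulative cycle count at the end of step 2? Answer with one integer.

end_cycle[2] = 19

step 0: L[0]=4 → dur=4, Σ=4 | A=load:t0 B=idle [load-only]
step 1: L[1]=6 C[0]=3 → dur=6, Σ=10 | A=compute:t0 B=load:t1 [load-bound]
step 2: L[2]=9 C[1]=8 → dur=9, Σ=19 | A=load:t2 B=compute:t1 [load-bound]
step 3: L[3]=7 C[2]=9 → dur=9, Σ=28 | A=compute:t2 B=load:t3 [compute-bound]
step 4: L[4]=3 C[3]=9 → dur=9, Σ=37 | A=load:t4 B=compute:t3 [compute-bound]
step 5: L[5]=9 C[4]=9 → dur=9, Σ=46 | A=compute:t4 B=load:t5 [tied]
step 6: C[5]=3 → dur=3, Σ=49 | A=idle B=compute:t5 [compute-only]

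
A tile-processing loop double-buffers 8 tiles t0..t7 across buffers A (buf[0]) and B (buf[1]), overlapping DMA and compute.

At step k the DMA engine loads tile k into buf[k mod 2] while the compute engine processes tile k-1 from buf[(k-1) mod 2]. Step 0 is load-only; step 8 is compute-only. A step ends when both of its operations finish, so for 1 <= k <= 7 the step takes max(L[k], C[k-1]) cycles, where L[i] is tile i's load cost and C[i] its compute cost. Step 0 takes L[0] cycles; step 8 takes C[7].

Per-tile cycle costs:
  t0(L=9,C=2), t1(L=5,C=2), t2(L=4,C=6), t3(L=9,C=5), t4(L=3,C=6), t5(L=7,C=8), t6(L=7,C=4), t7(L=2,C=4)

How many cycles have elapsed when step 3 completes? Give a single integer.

end_cycle[3] = 27

[0] DMA t0→A (9c) ∥ CU idle ⇒ 9c, clock 9
[1] DMA t1→B (5c) ∥ CU A:t0 (2c) ⇒ 5c, clock 14
[2] DMA t2→A (4c) ∥ CU B:t1 (2c) ⇒ 4c, clock 18
[3] DMA t3→B (9c) ∥ CU A:t2 (6c) ⇒ 9c, clock 27
[4] DMA t4→A (3c) ∥ CU B:t3 (5c) ⇒ 5c, clock 32
[5] DMA t5→B (7c) ∥ CU A:t4 (6c) ⇒ 7c, clock 39
[6] DMA t6→A (7c) ∥ CU B:t5 (8c) ⇒ 8c, clock 47
[7] DMA t7→B (2c) ∥ CU A:t6 (4c) ⇒ 4c, clock 51
[8] DMA idle ∥ CU B:t7 (4c) ⇒ 4c, clock 55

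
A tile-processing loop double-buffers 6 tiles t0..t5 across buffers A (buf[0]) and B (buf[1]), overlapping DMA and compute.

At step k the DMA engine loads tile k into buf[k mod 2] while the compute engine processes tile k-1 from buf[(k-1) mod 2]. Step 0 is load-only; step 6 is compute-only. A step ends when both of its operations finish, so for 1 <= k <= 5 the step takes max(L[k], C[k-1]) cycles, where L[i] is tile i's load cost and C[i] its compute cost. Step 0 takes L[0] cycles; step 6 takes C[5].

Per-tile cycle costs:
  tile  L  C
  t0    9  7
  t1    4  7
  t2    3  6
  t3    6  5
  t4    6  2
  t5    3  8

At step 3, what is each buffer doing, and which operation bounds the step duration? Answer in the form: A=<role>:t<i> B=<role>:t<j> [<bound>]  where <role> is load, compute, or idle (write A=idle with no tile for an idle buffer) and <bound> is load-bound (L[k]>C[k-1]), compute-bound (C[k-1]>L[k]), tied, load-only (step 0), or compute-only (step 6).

k=0 load=t0/9c comp=- wait=9 total=9
k=1 load=t1/4c comp=t0/7c wait=7 total=16
k=2 load=t2/3c comp=t1/7c wait=7 total=23
k=3 load=t3/6c comp=t2/6c wait=6 total=29
k=4 load=t4/6c comp=t3/5c wait=6 total=35
k=5 load=t5/3c comp=t4/2c wait=3 total=38
k=6 load=- comp=t5/8c wait=8 total=46

step 3: A=compute:t2 B=load:t3 [tied]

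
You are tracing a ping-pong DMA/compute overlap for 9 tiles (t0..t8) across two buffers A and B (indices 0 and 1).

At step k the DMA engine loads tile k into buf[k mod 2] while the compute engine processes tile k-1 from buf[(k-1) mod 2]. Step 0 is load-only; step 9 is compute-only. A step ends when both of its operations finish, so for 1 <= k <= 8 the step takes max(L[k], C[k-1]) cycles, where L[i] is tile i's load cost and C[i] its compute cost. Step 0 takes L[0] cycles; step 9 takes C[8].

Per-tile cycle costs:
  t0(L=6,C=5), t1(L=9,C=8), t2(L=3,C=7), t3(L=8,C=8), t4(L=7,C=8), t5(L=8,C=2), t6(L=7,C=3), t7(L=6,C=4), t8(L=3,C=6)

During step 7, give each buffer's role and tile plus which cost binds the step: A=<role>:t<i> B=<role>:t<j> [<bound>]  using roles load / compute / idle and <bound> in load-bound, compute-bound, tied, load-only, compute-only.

step 7: A=compute:t6 B=load:t7 [load-bound]

k=0 load=t0/6c comp=- wait=6 total=6
k=1 load=t1/9c comp=t0/5c wait=9 total=15
k=2 load=t2/3c comp=t1/8c wait=8 total=23
k=3 load=t3/8c comp=t2/7c wait=8 total=31
k=4 load=t4/7c comp=t3/8c wait=8 total=39
k=5 load=t5/8c comp=t4/8c wait=8 total=47
k=6 load=t6/7c comp=t5/2c wait=7 total=54
k=7 load=t7/6c comp=t6/3c wait=6 total=60
k=8 load=t8/3c comp=t7/4c wait=4 total=64
k=9 load=- comp=t8/6c wait=6 total=70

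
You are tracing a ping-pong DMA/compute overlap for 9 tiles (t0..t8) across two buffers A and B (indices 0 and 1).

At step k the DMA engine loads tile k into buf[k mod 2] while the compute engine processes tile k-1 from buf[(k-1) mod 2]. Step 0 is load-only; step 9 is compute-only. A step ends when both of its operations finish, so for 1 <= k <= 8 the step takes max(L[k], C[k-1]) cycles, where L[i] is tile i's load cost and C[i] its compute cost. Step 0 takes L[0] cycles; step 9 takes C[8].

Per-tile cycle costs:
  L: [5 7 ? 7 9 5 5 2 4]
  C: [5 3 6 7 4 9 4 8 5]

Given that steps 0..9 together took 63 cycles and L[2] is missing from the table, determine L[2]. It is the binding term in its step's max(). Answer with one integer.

L[2] = 4

step 0 = dur = L[0]=5 = 5
step 1 = dur = max(L[1]=7, C[0]=5) = 7
step 2 = dur = max(L[2]=?, C[1]=3) = L[2]  (unknown; binding)
step 3 = dur = max(L[3]=7, C[2]=6) = 7
step 4 = dur = max(L[4]=9, C[3]=7) = 9
step 5 = dur = max(L[5]=5, C[4]=4) = 5
step 6 = dur = max(L[6]=5, C[5]=9) = 9
step 7 = dur = max(L[7]=2, C[6]=4) = 4
step 8 = dur = max(L[8]=4, C[7]=8) = 8
step 9 = dur = C[8]=5 = 5
sum of known step durations = 59
dur[2] = total - known = 63 - 59 = 4
L[2] is the binding max in step 2, so L[2] = dur[2] = 4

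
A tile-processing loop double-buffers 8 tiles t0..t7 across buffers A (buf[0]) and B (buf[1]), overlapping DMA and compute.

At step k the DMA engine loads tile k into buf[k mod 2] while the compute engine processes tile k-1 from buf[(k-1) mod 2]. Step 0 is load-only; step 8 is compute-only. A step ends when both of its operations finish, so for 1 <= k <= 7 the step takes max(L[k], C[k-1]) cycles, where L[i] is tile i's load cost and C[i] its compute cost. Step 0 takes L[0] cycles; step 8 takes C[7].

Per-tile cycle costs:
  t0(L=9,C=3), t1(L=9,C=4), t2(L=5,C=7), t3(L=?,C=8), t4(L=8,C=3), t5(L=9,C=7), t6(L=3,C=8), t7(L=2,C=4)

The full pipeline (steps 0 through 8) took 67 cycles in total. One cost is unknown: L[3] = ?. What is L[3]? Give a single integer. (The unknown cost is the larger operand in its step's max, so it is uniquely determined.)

step 0 = dur = L[0]=9 = 9
step 1 = dur = max(L[1]=9, C[0]=3) = 9
step 2 = dur = max(L[2]=5, C[1]=4) = 5
step 3 = dur = max(L[3]=?, C[2]=7) = L[3]  (unknown; binding)
step 4 = dur = max(L[4]=8, C[3]=8) = 8
step 5 = dur = max(L[5]=9, C[4]=3) = 9
step 6 = dur = max(L[6]=3, C[5]=7) = 7
step 7 = dur = max(L[7]=2, C[6]=8) = 8
step 8 = dur = C[7]=4 = 4
sum of known step durations = 59
dur[3] = total - known = 67 - 59 = 8
L[3] is the binding max in step 3, so L[3] = dur[3] = 8

L[3] = 8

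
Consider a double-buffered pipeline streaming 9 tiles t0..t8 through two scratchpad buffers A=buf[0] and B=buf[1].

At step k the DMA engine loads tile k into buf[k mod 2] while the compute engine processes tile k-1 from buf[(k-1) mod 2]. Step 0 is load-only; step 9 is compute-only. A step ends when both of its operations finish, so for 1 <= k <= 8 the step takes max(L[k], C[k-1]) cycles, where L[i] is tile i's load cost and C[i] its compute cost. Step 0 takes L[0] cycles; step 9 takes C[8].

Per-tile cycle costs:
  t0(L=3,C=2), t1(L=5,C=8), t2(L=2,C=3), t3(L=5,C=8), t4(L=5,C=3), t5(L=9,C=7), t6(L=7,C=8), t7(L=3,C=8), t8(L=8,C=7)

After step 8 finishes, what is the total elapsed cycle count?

[0] DMA t0→A (3c) ∥ CU idle ⇒ 3c, clock 3
[1] DMA t1→B (5c) ∥ CU A:t0 (2c) ⇒ 5c, clock 8
[2] DMA t2→A (2c) ∥ CU B:t1 (8c) ⇒ 8c, clock 16
[3] DMA t3→B (5c) ∥ CU A:t2 (3c) ⇒ 5c, clock 21
[4] DMA t4→A (5c) ∥ CU B:t3 (8c) ⇒ 8c, clock 29
[5] DMA t5→B (9c) ∥ CU A:t4 (3c) ⇒ 9c, clock 38
[6] DMA t6→A (7c) ∥ CU B:t5 (7c) ⇒ 7c, clock 45
[7] DMA t7→B (3c) ∥ CU A:t6 (8c) ⇒ 8c, clock 53
[8] DMA t8→A (8c) ∥ CU B:t7 (8c) ⇒ 8c, clock 61
[9] DMA idle ∥ CU A:t8 (7c) ⇒ 7c, clock 68

end_cycle[8] = 61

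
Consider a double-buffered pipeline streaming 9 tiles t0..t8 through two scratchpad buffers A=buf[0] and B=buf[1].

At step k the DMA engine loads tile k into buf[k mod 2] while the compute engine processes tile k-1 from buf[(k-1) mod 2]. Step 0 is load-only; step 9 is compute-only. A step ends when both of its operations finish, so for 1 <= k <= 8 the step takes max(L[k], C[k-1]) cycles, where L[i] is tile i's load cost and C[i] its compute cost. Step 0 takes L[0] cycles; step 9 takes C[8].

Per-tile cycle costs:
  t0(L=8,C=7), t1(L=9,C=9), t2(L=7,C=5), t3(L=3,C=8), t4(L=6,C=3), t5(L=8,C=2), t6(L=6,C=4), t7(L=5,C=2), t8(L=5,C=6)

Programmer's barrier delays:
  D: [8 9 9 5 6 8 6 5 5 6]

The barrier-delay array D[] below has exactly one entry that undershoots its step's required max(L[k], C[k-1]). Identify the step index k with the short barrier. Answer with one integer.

k=0 barrier L[0]=8→8c, D[0]=8 ok
k=1 barrier max(L[1]=9,C[0]=7)→9c, D[1]=9 ok
k=2 barrier max(L[2]=7,C[1]=9)→9c, D[2]=9 ok
k=3 barrier max(L[3]=3,C[2]=5)→5c, D[3]=5 ok
k=4 barrier max(L[4]=6,C[3]=8)→8c, D[4]=6 SHORT
k=5 barrier max(L[5]=8,C[4]=3)→8c, D[5]=8 ok
k=6 barrier max(L[6]=6,C[5]=2)→6c, D[6]=6 ok
k=7 barrier max(L[7]=5,C[6]=4)→5c, D[7]=5 ok
k=8 barrier max(L[8]=5,C[7]=2)→5c, D[8]=5 ok
k=9 barrier C[8]=6→6c, D[9]=6 ok

hazard at step 4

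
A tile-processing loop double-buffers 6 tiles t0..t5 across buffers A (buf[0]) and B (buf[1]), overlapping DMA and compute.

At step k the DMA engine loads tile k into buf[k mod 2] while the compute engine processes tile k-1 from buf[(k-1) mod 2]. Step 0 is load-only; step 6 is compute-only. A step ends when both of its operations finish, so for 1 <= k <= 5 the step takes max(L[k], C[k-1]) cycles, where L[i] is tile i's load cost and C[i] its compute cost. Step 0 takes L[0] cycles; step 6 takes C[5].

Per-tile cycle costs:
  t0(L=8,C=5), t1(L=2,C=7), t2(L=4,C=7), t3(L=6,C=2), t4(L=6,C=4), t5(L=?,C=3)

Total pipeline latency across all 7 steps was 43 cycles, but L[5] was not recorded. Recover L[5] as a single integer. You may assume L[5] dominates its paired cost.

step 0: dur = L[0]=8 = 8
step 1: dur = max(L[1]=2, C[0]=5) = 5
step 2: dur = max(L[2]=4, C[1]=7) = 7
step 3: dur = max(L[3]=6, C[2]=7) = 7
step 4: dur = max(L[4]=6, C[3]=2) = 6
step 5: dur = max(L[5]=?, C[4]=4) = L[5]  (unknown; binding)
step 6: dur = C[5]=3 = 3
sum of known step durations = 36
dur[5] = total - known = 43 - 36 = 7
L[5] is the binding max in step 5, so L[5] = dur[5] = 7

L[5] = 7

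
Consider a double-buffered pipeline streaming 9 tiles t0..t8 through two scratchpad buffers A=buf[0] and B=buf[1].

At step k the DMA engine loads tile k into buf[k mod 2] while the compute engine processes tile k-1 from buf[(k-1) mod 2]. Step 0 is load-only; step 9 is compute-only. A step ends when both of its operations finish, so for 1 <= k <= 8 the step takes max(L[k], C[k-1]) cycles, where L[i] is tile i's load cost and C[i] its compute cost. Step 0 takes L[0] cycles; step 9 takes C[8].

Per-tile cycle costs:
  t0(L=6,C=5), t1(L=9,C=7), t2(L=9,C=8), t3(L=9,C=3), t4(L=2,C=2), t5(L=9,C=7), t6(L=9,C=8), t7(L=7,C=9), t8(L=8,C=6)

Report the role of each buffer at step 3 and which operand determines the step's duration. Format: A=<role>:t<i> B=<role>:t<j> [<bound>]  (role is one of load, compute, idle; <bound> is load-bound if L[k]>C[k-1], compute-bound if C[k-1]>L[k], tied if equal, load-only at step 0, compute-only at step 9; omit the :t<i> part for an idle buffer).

  0. 6=6c; end=6; A:t0 B:-
  1. max(9,5)=9c; end=15; A:t0 B:t1
  2. max(9,7)=9c; end=24; A:t2 B:t1
  3. max(9,8)=9c; end=33; A:t2 B:t3
  4. max(2,3)=3c; end=36; A:t4 B:t3
  5. max(9,2)=9c; end=45; A:t4 B:t5
  6. max(9,7)=9c; end=54; A:t6 B:t5
  7. max(7,8)=8c; end=62; A:t6 B:t7
  8. max(8,9)=9c; end=71; A:t8 B:t7
  9. 6=6c; end=77; A:t8 B:t7

step 3: A=compute:t2 B=load:t3 [load-bound]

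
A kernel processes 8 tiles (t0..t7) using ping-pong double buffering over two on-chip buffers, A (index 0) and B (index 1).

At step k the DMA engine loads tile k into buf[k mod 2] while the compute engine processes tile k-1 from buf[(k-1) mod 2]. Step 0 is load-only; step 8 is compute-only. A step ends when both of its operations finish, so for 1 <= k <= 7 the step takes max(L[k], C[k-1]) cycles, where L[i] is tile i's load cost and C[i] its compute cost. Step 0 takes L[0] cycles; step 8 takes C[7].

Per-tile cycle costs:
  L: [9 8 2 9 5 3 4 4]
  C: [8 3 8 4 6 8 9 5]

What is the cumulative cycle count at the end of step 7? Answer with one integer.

step 0: L[0]=9 → dur=9, Σ=9 | A=load:t0 B=idle [load-only]
step 1: L[1]=8 C[0]=8 → dur=8, Σ=17 | A=compute:t0 B=load:t1 [tied]
step 2: L[2]=2 C[1]=3 → dur=3, Σ=20 | A=load:t2 B=compute:t1 [compute-bound]
step 3: L[3]=9 C[2]=8 → dur=9, Σ=29 | A=compute:t2 B=load:t3 [load-bound]
step 4: L[4]=5 C[3]=4 → dur=5, Σ=34 | A=load:t4 B=compute:t3 [load-bound]
step 5: L[5]=3 C[4]=6 → dur=6, Σ=40 | A=compute:t4 B=load:t5 [compute-bound]
step 6: L[6]=4 C[5]=8 → dur=8, Σ=48 | A=load:t6 B=compute:t5 [compute-bound]
step 7: L[7]=4 C[6]=9 → dur=9, Σ=57 | A=compute:t6 B=load:t7 [compute-bound]
step 8: C[7]=5 → dur=5, Σ=62 | A=idle B=compute:t7 [compute-only]

end_cycle[7] = 57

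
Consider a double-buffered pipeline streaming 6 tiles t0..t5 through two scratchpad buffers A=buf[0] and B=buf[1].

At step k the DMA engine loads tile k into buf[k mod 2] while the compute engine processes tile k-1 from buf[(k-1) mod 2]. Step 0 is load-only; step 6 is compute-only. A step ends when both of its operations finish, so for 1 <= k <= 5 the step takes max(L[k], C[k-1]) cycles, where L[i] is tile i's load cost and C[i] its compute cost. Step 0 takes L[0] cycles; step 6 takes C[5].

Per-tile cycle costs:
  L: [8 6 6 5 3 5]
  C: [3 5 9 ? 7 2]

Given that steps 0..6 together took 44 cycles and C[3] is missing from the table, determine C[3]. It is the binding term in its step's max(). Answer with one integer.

step 0 | dur = L[0]=8 = 8
step 1 | dur = max(L[1]=6, C[0]=3) = 6
step 2 | dur = max(L[2]=6, C[1]=5) = 6
step 3 | dur = max(L[3]=5, C[2]=9) = 9
step 4 | dur = max(L[4]=3, C[3]=?) = C[3]  (unknown; binding)
step 5 | dur = max(L[5]=5, C[4]=7) = 7
step 6 | dur = C[5]=2 = 2
sum of known step durations = 38
dur[4] = total - known = 44 - 38 = 6
C[3] is the binding max in step 4, so C[3] = dur[4] = 6

C[3] = 6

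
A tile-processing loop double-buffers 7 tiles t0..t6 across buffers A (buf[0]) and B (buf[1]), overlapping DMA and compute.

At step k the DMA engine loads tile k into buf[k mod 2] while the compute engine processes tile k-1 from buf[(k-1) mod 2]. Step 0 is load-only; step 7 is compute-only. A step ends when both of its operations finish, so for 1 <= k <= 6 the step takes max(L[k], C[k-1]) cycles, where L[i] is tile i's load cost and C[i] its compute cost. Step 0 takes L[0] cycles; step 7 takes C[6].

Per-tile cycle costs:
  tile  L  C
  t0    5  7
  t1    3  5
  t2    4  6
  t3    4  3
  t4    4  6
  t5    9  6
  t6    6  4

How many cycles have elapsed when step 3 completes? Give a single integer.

  0. 5=5c; end=5; A:t0 B:-
  1. max(3,7)=7c; end=12; A:t0 B:t1
  2. max(4,5)=5c; end=17; A:t2 B:t1
  3. max(4,6)=6c; end=23; A:t2 B:t3
  4. max(4,3)=4c; end=27; A:t4 B:t3
  5. max(9,6)=9c; end=36; A:t4 B:t5
  6. max(6,6)=6c; end=42; A:t6 B:t5
  7. 4=4c; end=46; A:t6 B:t5

end_cycle[3] = 23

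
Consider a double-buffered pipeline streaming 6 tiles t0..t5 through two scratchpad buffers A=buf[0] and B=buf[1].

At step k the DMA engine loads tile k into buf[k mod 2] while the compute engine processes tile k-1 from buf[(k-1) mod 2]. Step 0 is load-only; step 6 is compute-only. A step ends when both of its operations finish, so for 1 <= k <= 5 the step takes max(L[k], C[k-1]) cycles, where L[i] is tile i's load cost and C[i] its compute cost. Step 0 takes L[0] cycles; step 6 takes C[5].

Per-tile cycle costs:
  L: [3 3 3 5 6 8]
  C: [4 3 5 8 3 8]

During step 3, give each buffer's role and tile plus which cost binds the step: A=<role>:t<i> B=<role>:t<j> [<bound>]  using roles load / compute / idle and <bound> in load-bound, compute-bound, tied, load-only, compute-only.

k=0 load=t0/3c comp=- wait=3 total=3
k=1 load=t1/3c comp=t0/4c wait=4 total=7
k=2 load=t2/3c comp=t1/3c wait=3 total=10
k=3 load=t3/5c comp=t2/5c wait=5 total=15
k=4 load=t4/6c comp=t3/8c wait=8 total=23
k=5 load=t5/8c comp=t4/3c wait=8 total=31
k=6 load=- comp=t5/8c wait=8 total=39

step 3: A=compute:t2 B=load:t3 [tied]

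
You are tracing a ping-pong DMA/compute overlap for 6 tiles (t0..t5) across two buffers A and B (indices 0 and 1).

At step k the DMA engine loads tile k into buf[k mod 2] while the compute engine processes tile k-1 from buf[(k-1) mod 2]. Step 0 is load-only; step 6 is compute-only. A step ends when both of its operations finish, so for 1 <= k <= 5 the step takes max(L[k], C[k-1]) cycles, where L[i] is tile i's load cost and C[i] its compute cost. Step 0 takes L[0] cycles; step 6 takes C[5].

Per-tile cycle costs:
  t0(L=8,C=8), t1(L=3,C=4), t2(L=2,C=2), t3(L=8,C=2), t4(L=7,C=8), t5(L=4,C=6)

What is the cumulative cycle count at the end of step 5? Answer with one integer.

end_cycle[5] = 43

[0] DMA t0→A (8c) ∥ CU idle ⇒ 8c, clock 8
[1] DMA t1→B (3c) ∥ CU A:t0 (8c) ⇒ 8c, clock 16
[2] DMA t2→A (2c) ∥ CU B:t1 (4c) ⇒ 4c, clock 20
[3] DMA t3→B (8c) ∥ CU A:t2 (2c) ⇒ 8c, clock 28
[4] DMA t4→A (7c) ∥ CU B:t3 (2c) ⇒ 7c, clock 35
[5] DMA t5→B (4c) ∥ CU A:t4 (8c) ⇒ 8c, clock 43
[6] DMA idle ∥ CU B:t5 (6c) ⇒ 6c, clock 49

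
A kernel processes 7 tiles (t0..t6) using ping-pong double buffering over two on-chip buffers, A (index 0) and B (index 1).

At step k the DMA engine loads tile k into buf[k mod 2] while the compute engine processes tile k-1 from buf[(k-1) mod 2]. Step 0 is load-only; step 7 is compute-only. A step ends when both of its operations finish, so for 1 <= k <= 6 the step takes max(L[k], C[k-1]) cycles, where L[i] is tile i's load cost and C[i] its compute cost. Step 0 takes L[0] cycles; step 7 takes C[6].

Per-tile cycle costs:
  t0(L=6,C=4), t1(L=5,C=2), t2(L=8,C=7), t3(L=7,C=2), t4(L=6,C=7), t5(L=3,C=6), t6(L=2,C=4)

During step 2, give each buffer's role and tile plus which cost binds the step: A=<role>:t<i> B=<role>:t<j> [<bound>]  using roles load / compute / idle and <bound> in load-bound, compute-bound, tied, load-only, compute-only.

step 2: A=load:t2 B=compute:t1 [load-bound]

k=0 load=t0/6c comp=- wait=6 total=6
k=1 load=t1/5c comp=t0/4c wait=5 total=11
k=2 load=t2/8c comp=t1/2c wait=8 total=19
k=3 load=t3/7c comp=t2/7c wait=7 total=26
k=4 load=t4/6c comp=t3/2c wait=6 total=32
k=5 load=t5/3c comp=t4/7c wait=7 total=39
k=6 load=t6/2c comp=t5/6c wait=6 total=45
k=7 load=- comp=t6/4c wait=4 total=49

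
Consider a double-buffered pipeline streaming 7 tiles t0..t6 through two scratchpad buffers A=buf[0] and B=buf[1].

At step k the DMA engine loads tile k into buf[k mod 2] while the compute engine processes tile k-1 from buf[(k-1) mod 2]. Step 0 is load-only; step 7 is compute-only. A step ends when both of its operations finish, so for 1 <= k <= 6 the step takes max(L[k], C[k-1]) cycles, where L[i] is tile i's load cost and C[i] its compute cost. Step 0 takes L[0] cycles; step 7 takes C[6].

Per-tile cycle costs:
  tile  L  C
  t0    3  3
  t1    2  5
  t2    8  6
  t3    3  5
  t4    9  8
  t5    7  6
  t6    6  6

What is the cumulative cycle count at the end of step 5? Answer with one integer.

end_cycle[5] = 37

  0. 3=3c; end=3; A:t0 B:-
  1. max(2,3)=3c; end=6; A:t0 B:t1
  2. max(8,5)=8c; end=14; A:t2 B:t1
  3. max(3,6)=6c; end=20; A:t2 B:t3
  4. max(9,5)=9c; end=29; A:t4 B:t3
  5. max(7,8)=8c; end=37; A:t4 B:t5
  6. max(6,6)=6c; end=43; A:t6 B:t5
  7. 6=6c; end=49; A:t6 B:t5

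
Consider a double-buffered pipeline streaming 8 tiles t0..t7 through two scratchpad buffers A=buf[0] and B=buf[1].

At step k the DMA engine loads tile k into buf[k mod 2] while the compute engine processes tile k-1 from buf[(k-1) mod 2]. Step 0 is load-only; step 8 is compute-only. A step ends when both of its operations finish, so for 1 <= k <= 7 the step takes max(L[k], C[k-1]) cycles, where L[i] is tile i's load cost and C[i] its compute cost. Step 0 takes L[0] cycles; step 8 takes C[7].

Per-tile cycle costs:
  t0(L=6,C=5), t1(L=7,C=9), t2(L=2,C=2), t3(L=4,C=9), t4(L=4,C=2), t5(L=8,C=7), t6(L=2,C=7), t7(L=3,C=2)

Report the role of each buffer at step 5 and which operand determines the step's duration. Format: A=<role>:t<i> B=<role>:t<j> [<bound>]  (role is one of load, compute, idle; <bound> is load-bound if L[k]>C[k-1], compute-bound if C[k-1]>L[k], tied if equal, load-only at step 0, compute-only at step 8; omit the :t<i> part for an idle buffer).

  0. 6=6c; end=6; A:t0 B:-
  1. max(7,5)=7c; end=13; A:t0 B:t1
  2. max(2,9)=9c; end=22; A:t2 B:t1
  3. max(4,2)=4c; end=26; A:t2 B:t3
  4. max(4,9)=9c; end=35; A:t4 B:t3
  5. max(8,2)=8c; end=43; A:t4 B:t5
  6. max(2,7)=7c; end=50; A:t6 B:t5
  7. max(3,7)=7c; end=57; A:t6 B:t7
  8. 2=2c; end=59; A:t6 B:t7

step 5: A=compute:t4 B=load:t5 [load-bound]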